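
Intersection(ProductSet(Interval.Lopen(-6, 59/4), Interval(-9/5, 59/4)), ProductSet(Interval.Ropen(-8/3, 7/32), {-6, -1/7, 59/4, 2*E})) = ProductSet(Interval.Ropen(-8/3, 7/32), {-1/7, 59/4, 2*E})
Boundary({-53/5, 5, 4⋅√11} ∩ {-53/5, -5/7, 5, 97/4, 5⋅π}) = {-53/5, 5}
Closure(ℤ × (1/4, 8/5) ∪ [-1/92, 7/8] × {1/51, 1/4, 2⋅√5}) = (ℤ × [1/4, 8/5]) ∪ ([-1/92, 7/8] × {1/51, 1/4, 2⋅√5})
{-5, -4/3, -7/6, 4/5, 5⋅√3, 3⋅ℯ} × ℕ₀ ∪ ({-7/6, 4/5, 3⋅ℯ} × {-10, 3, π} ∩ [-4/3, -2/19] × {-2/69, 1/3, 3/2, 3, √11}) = {-5, -4/3, -7/6, 4/5, 5⋅√3, 3⋅ℯ} × ℕ₀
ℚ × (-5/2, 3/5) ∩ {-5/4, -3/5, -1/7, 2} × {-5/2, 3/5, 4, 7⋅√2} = ∅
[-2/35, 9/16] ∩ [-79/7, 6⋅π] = [-2/35, 9/16]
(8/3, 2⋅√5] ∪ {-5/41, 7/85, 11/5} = {-5/41, 7/85, 11/5} ∪ (8/3, 2⋅√5]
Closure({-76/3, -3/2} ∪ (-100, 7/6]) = [-100, 7/6]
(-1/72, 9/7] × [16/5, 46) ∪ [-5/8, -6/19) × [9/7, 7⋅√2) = ((-1/72, 9/7] × [16/5, 46)) ∪ ([-5/8, -6/19) × [9/7, 7⋅√2))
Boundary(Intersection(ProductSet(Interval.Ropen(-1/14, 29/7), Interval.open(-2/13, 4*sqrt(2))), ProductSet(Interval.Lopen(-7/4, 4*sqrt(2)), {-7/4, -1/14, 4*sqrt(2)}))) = ProductSet(Interval(-1/14, 29/7), {-1/14})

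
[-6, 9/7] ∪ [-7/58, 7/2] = [-6, 7/2]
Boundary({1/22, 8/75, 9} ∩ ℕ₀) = {9}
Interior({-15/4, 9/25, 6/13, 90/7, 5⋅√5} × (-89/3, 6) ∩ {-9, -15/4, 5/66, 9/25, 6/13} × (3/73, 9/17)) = ∅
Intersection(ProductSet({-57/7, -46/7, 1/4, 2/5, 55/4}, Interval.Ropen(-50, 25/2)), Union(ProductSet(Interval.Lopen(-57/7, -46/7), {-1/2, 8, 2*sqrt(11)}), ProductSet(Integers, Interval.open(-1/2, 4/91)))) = ProductSet({-46/7}, {-1/2, 8, 2*sqrt(11)})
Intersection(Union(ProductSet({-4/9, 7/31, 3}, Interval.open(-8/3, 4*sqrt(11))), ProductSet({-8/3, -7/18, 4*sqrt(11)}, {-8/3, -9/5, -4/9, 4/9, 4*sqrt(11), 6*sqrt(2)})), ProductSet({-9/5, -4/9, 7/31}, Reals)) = ProductSet({-4/9, 7/31}, Interval.open(-8/3, 4*sqrt(11)))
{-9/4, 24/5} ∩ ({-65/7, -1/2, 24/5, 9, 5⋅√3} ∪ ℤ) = {24/5}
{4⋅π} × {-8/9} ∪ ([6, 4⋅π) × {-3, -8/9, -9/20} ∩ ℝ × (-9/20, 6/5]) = {4⋅π} × {-8/9}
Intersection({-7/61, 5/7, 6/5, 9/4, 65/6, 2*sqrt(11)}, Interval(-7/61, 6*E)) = {-7/61, 5/7, 6/5, 9/4, 65/6, 2*sqrt(11)}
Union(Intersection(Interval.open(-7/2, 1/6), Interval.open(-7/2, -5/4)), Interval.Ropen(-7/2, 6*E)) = Interval.Ropen(-7/2, 6*E)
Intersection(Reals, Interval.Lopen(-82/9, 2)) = Interval.Lopen(-82/9, 2)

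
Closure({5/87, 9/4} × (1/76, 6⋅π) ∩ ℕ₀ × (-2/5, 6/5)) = ∅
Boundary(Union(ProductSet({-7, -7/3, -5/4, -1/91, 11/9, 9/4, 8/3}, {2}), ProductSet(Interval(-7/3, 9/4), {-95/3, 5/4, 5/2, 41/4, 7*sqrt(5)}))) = Union(ProductSet({-7, -7/3, -5/4, -1/91, 11/9, 9/4, 8/3}, {2}), ProductSet(Interval(-7/3, 9/4), {-95/3, 5/4, 5/2, 41/4, 7*sqrt(5)}))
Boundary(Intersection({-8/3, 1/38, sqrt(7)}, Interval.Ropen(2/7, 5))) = {sqrt(7)}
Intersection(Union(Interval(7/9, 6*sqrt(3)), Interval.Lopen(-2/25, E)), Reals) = Interval.Lopen(-2/25, 6*sqrt(3))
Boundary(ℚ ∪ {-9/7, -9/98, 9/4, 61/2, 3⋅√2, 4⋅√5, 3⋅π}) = ℝ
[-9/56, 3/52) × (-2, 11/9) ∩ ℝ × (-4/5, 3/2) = [-9/56, 3/52) × (-4/5, 11/9)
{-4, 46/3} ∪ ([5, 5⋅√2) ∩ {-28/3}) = {-4, 46/3}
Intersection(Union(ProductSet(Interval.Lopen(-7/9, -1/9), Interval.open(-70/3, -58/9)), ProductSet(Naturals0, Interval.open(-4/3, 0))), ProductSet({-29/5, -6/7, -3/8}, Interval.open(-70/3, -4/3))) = ProductSet({-3/8}, Interval.open(-70/3, -58/9))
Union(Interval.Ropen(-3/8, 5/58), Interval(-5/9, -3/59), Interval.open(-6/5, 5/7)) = Interval.open(-6/5, 5/7)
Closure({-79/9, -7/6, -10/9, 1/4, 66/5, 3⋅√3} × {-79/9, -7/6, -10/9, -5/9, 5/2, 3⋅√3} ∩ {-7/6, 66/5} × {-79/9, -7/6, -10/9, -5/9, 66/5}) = {-7/6, 66/5} × {-79/9, -7/6, -10/9, -5/9}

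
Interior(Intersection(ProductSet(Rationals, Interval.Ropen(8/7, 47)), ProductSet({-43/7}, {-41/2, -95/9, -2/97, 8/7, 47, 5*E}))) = EmptySet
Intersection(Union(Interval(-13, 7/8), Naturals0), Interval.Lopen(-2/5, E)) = Union(Interval.Lopen(-2/5, 7/8), Range(0, 3, 1))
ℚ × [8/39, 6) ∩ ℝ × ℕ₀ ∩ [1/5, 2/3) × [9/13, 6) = (ℚ ∩ [1/5, 2/3)) × {1, 2, …, 5}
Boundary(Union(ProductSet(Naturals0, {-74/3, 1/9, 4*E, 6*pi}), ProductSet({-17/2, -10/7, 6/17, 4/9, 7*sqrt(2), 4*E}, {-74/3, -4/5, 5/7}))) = Union(ProductSet({-17/2, -10/7, 6/17, 4/9, 7*sqrt(2), 4*E}, {-74/3, -4/5, 5/7}), ProductSet(Naturals0, {-74/3, 1/9, 4*E, 6*pi}))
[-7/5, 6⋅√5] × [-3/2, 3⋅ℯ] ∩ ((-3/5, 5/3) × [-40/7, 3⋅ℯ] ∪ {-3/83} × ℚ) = (-3/5, 5/3) × [-3/2, 3⋅ℯ]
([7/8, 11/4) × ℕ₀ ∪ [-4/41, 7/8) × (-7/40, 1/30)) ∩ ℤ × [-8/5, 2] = ({1, 2} × {0, 1, 2}) ∪ ({0} × (-7/40, 1/30))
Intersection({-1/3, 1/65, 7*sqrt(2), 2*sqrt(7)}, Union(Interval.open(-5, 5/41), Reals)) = {-1/3, 1/65, 7*sqrt(2), 2*sqrt(7)}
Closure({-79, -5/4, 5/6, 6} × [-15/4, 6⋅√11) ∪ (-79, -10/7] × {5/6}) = ([-79, -10/7] × {5/6}) ∪ ({-79, -5/4, 5/6, 6} × [-15/4, 6⋅√11])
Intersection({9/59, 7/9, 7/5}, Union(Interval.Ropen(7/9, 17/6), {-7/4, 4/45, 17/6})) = {7/9, 7/5}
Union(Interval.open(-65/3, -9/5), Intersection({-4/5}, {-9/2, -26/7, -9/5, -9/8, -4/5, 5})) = Union({-4/5}, Interval.open(-65/3, -9/5))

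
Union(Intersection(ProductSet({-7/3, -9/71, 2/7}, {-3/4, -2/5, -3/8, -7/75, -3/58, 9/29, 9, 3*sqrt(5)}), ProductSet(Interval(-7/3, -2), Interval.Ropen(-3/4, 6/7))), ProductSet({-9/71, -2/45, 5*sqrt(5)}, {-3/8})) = Union(ProductSet({-7/3}, {-3/4, -2/5, -3/8, -7/75, -3/58, 9/29}), ProductSet({-9/71, -2/45, 5*sqrt(5)}, {-3/8}))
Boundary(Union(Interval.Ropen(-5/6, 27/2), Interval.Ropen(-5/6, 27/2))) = {-5/6, 27/2}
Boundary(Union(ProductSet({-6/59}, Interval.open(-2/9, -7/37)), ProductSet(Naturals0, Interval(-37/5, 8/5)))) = Union(ProductSet({-6/59}, Interval(-2/9, -7/37)), ProductSet(Naturals0, Interval(-37/5, 8/5)))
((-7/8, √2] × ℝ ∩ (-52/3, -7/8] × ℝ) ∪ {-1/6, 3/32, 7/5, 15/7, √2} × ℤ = {-1/6, 3/32, 7/5, 15/7, √2} × ℤ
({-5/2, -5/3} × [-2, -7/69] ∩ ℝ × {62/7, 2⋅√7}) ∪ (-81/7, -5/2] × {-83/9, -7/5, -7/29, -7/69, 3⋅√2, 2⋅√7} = (-81/7, -5/2] × {-83/9, -7/5, -7/29, -7/69, 3⋅√2, 2⋅√7}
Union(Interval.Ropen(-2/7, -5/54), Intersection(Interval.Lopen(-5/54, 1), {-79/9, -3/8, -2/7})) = Interval.Ropen(-2/7, -5/54)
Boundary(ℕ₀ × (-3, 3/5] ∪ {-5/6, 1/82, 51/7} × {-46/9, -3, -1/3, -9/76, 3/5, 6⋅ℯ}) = (ℕ₀ × [-3, 3/5]) ∪ ({-5/6, 1/82, 51/7} × {-46/9, -3, -1/3, -9/76, 3/5, 6⋅ℯ})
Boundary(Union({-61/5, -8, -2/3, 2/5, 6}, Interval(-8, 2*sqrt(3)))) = {-61/5, -8, 6, 2*sqrt(3)}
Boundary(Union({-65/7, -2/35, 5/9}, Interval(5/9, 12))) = {-65/7, -2/35, 5/9, 12}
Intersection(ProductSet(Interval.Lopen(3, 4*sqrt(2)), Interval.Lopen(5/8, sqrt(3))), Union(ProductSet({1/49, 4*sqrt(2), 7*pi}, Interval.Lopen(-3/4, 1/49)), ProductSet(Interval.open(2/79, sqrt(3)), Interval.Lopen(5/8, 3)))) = EmptySet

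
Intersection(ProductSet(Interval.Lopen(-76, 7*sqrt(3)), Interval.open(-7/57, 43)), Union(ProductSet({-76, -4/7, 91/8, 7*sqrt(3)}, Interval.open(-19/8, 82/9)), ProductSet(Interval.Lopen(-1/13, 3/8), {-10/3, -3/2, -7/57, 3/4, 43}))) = Union(ProductSet({-4/7, 91/8, 7*sqrt(3)}, Interval.open(-7/57, 82/9)), ProductSet(Interval.Lopen(-1/13, 3/8), {3/4}))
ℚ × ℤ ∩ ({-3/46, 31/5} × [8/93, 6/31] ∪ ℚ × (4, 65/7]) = ℚ × {5, 6, …, 9}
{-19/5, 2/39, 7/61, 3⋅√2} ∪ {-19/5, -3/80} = {-19/5, -3/80, 2/39, 7/61, 3⋅√2}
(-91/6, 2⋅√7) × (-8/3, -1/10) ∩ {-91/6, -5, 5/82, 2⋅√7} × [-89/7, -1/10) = {-5, 5/82} × (-8/3, -1/10)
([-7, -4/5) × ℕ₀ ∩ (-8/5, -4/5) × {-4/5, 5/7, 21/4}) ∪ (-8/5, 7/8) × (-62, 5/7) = (-8/5, 7/8) × (-62, 5/7)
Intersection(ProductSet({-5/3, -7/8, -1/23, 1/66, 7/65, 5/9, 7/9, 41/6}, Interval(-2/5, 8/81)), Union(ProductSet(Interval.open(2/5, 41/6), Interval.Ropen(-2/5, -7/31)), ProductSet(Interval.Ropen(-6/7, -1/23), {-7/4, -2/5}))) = ProductSet({5/9, 7/9}, Interval.Ropen(-2/5, -7/31))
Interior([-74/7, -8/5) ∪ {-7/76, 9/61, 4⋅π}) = (-74/7, -8/5)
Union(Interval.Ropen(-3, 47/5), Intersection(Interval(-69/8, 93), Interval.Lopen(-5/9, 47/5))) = Interval(-3, 47/5)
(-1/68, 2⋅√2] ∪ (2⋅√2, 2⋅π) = (-1/68, 2⋅π)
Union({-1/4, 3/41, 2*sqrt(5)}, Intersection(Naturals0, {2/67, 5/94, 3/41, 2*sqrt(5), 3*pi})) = {-1/4, 3/41, 2*sqrt(5)}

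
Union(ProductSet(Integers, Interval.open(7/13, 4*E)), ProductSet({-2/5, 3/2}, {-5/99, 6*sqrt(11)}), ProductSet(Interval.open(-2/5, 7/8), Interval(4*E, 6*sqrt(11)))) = Union(ProductSet({-2/5, 3/2}, {-5/99, 6*sqrt(11)}), ProductSet(Integers, Interval.open(7/13, 4*E)), ProductSet(Interval.open(-2/5, 7/8), Interval(4*E, 6*sqrt(11))))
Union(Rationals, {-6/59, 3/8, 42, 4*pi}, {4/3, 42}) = Union({4*pi}, Rationals)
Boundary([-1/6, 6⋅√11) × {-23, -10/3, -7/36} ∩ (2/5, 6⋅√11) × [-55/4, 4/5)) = [2/5, 6⋅√11] × {-10/3, -7/36}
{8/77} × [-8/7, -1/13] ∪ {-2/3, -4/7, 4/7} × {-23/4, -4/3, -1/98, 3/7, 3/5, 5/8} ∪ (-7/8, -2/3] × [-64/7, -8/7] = ({8/77} × [-8/7, -1/13]) ∪ ((-7/8, -2/3] × [-64/7, -8/7]) ∪ ({-2/3, -4/7, 4/7} × {-23/4, -4/3, -1/98, 3/7, 3/5, 5/8})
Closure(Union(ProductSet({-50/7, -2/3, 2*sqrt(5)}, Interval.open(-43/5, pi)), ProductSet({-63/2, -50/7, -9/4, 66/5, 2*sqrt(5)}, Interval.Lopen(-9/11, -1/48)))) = Union(ProductSet({-50/7, -2/3, 2*sqrt(5)}, Interval(-43/5, pi)), ProductSet({-63/2, -50/7, -9/4, 66/5, 2*sqrt(5)}, Interval(-9/11, -1/48)))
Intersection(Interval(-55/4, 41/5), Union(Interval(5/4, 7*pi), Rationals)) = Union(Intersection(Interval(-55/4, 41/5), Rationals), Interval(5/4, 41/5))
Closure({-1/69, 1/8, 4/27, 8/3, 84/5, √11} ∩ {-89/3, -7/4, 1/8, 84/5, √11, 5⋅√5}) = {1/8, 84/5, √11}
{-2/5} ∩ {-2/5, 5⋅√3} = {-2/5}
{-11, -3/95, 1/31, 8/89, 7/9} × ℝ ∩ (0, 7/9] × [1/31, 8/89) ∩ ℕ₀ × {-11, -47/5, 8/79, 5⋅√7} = ∅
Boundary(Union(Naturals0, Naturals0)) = Naturals0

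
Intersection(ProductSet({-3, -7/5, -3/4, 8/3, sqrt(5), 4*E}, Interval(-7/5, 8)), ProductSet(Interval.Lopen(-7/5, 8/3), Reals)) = ProductSet({-3/4, 8/3, sqrt(5)}, Interval(-7/5, 8))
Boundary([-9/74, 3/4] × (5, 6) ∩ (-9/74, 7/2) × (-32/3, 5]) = ∅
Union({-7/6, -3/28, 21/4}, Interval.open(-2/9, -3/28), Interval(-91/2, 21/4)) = Interval(-91/2, 21/4)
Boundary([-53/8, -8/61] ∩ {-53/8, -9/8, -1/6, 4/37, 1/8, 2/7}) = {-53/8, -9/8, -1/6}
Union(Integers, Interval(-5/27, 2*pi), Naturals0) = Union(Integers, Interval(-5/27, 2*pi))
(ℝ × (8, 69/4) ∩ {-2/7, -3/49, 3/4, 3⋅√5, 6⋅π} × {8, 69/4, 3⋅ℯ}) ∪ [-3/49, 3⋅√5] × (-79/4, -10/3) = ([-3/49, 3⋅√5] × (-79/4, -10/3)) ∪ ({-2/7, -3/49, 3/4, 3⋅√5, 6⋅π} × {3⋅ℯ})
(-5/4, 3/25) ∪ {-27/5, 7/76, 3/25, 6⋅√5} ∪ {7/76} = {-27/5, 6⋅√5} ∪ (-5/4, 3/25]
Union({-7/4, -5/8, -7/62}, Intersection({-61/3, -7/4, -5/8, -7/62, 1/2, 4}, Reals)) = {-61/3, -7/4, -5/8, -7/62, 1/2, 4}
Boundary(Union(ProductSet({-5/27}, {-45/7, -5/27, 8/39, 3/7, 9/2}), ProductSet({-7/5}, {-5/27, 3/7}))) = Union(ProductSet({-7/5}, {-5/27, 3/7}), ProductSet({-5/27}, {-45/7, -5/27, 8/39, 3/7, 9/2}))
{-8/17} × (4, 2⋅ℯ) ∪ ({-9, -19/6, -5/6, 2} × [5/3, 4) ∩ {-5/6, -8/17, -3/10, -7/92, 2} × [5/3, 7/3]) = ({-5/6, 2} × [5/3, 7/3]) ∪ ({-8/17} × (4, 2⋅ℯ))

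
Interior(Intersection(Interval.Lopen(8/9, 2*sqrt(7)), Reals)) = Interval.open(8/9, 2*sqrt(7))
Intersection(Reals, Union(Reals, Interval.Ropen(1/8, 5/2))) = Reals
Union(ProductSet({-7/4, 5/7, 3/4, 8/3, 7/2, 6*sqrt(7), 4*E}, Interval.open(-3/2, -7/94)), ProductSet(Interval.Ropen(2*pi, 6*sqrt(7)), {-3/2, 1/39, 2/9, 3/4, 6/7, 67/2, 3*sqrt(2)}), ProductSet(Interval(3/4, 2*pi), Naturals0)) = Union(ProductSet({-7/4, 5/7, 3/4, 8/3, 7/2, 6*sqrt(7), 4*E}, Interval.open(-3/2, -7/94)), ProductSet(Interval(3/4, 2*pi), Naturals0), ProductSet(Interval.Ropen(2*pi, 6*sqrt(7)), {-3/2, 1/39, 2/9, 3/4, 6/7, 67/2, 3*sqrt(2)}))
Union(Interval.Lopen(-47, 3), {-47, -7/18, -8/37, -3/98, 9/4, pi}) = Union({pi}, Interval(-47, 3))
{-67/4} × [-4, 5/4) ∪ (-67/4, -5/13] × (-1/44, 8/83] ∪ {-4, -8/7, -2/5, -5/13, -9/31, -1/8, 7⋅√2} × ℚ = ({-67/4} × [-4, 5/4)) ∪ ((-67/4, -5/13] × (-1/44, 8/83]) ∪ ({-4, -8/7, -2/5, -5/13, -9/31, -1/8, 7⋅√2} × ℚ)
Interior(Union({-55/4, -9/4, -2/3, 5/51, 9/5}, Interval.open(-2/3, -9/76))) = Interval.open(-2/3, -9/76)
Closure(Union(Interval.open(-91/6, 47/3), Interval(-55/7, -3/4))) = Interval(-91/6, 47/3)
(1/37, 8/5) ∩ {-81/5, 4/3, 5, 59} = {4/3}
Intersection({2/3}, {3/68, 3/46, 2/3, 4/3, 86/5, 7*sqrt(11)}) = {2/3}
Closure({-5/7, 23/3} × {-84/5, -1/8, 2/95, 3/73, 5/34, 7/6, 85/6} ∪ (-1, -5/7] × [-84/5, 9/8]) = ([-1, -5/7] × [-84/5, 9/8]) ∪ ({-5/7, 23/3} × {-84/5, -1/8, 2/95, 3/73, 5/34, 7/6, 85/6})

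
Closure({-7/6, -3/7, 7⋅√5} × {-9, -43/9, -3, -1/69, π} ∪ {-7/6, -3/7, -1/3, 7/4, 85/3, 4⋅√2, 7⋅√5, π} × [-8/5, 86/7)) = ({-7/6, -3/7, 7⋅√5} × {-9, -43/9, -3, -1/69, π}) ∪ ({-7/6, -3/7, -1/3, 7/4, 85/3, 4⋅√2, 7⋅√5, π} × [-8/5, 86/7])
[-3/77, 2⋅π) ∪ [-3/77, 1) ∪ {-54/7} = {-54/7} ∪ [-3/77, 2⋅π)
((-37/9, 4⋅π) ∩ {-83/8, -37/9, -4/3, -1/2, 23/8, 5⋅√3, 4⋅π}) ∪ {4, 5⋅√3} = {-4/3, -1/2, 23/8, 4, 5⋅√3}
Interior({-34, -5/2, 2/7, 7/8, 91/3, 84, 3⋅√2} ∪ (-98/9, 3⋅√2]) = (-98/9, 3⋅√2)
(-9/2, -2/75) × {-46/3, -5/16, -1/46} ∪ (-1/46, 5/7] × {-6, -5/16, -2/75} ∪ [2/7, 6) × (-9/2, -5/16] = ((-9/2, -2/75) × {-46/3, -5/16, -1/46}) ∪ ((-1/46, 5/7] × {-6, -5/16, -2/75}) ∪ ([2/7, 6) × (-9/2, -5/16])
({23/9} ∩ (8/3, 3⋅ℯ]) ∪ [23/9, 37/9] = [23/9, 37/9]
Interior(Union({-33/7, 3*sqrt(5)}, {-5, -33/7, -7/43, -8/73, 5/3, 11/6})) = EmptySet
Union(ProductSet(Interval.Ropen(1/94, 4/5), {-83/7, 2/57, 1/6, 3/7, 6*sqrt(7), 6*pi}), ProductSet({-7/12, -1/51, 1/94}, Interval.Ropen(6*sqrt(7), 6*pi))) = Union(ProductSet({-7/12, -1/51, 1/94}, Interval.Ropen(6*sqrt(7), 6*pi)), ProductSet(Interval.Ropen(1/94, 4/5), {-83/7, 2/57, 1/6, 3/7, 6*sqrt(7), 6*pi}))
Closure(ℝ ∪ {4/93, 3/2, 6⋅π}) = ℝ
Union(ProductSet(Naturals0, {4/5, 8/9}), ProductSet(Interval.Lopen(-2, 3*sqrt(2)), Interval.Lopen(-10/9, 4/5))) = Union(ProductSet(Interval.Lopen(-2, 3*sqrt(2)), Interval.Lopen(-10/9, 4/5)), ProductSet(Naturals0, {4/5, 8/9}))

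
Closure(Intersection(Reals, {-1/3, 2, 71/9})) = {-1/3, 2, 71/9}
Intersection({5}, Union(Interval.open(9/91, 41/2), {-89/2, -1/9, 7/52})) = {5}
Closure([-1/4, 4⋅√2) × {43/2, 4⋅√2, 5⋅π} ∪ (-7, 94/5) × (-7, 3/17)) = ({-7, 94/5} × [-7, 3/17]) ∪ ([-7, 94/5] × {-7, 3/17}) ∪ ((-7, 94/5) × (-7, 3/17)) ∪ ([-1/4, 4⋅√2] × {43/2, 4⋅√2, 5⋅π})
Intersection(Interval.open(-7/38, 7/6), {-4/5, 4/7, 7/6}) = {4/7}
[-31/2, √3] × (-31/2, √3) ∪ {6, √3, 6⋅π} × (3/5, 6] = ({6, √3, 6⋅π} × (3/5, 6]) ∪ ([-31/2, √3] × (-31/2, √3))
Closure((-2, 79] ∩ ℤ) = {-1, 0, …, 79}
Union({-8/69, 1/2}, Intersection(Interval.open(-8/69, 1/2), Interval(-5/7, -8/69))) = {-8/69, 1/2}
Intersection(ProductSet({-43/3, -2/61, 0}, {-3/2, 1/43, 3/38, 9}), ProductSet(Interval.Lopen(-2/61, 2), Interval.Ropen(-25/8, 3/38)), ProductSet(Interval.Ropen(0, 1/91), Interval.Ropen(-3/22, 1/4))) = ProductSet({0}, {1/43})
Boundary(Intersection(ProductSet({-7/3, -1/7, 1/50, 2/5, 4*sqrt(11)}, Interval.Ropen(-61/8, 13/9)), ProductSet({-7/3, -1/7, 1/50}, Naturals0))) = ProductSet({-7/3, -1/7, 1/50}, Range(0, 2, 1))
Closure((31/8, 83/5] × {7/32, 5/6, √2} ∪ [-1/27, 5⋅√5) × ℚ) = ([-1/27, 5⋅√5] × ℝ) ∪ ([31/8, 83/5] × {7/32, 5/6, √2})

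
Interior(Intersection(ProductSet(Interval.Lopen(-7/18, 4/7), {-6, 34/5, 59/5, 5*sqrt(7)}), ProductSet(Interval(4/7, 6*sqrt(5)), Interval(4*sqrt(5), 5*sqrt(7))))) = EmptySet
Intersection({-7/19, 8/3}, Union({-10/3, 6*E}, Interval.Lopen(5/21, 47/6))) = {8/3}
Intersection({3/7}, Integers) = EmptySet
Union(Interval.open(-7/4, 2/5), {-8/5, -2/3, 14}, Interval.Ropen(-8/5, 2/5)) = Union({14}, Interval.open(-7/4, 2/5))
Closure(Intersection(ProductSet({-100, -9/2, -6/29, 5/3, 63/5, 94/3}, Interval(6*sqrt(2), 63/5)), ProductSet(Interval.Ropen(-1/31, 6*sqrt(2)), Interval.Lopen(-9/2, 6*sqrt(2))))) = ProductSet({5/3}, {6*sqrt(2)})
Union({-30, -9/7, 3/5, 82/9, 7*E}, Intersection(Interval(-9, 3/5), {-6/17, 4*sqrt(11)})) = {-30, -9/7, -6/17, 3/5, 82/9, 7*E}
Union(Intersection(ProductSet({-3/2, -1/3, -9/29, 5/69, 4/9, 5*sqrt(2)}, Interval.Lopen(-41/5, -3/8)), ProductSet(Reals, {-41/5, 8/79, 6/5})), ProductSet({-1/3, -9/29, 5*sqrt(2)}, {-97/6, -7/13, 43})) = ProductSet({-1/3, -9/29, 5*sqrt(2)}, {-97/6, -7/13, 43})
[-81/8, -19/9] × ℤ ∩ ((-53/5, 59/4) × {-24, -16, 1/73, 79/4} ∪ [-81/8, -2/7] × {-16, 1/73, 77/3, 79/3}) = [-81/8, -19/9] × {-24, -16}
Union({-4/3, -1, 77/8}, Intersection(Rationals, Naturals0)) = Union({-4/3, -1, 77/8}, Naturals0)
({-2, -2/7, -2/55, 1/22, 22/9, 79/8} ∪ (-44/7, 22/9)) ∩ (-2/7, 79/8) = (-2/7, 22/9]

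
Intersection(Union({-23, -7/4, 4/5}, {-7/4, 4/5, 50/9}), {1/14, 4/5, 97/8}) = {4/5}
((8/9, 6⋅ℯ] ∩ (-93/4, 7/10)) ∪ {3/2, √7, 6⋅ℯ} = {3/2, √7, 6⋅ℯ}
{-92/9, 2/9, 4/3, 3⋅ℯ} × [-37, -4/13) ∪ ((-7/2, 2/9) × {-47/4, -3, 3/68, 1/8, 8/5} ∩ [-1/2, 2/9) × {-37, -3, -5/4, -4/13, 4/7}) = ([-1/2, 2/9) × {-3}) ∪ ({-92/9, 2/9, 4/3, 3⋅ℯ} × [-37, -4/13))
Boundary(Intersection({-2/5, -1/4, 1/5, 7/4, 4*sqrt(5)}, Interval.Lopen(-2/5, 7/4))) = {-1/4, 1/5, 7/4}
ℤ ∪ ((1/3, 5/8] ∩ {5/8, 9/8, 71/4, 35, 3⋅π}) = ℤ ∪ {5/8}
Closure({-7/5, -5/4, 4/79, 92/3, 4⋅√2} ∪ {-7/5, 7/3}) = {-7/5, -5/4, 4/79, 7/3, 92/3, 4⋅√2}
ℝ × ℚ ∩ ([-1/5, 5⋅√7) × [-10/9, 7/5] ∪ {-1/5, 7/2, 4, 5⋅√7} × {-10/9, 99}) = ({-1/5, 7/2, 4, 5⋅√7} × {-10/9, 99}) ∪ ([-1/5, 5⋅√7) × (ℚ ∩ [-10/9, 7/5]))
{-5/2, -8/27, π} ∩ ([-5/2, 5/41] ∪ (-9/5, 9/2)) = {-5/2, -8/27, π}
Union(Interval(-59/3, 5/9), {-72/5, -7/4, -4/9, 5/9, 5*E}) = Union({5*E}, Interval(-59/3, 5/9))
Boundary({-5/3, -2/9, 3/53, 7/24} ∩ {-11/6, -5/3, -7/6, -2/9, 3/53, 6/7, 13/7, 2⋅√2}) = {-5/3, -2/9, 3/53}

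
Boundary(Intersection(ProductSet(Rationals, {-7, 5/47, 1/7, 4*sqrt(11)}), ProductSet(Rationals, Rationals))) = ProductSet(Reals, {-7, 5/47, 1/7})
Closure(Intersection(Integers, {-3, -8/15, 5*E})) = {-3}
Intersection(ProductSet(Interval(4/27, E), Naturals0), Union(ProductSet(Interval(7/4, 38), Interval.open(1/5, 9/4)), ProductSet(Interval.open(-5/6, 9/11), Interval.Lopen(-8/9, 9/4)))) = Union(ProductSet(Interval.Ropen(4/27, 9/11), Range(0, 3, 1)), ProductSet(Interval(7/4, E), Range(1, 3, 1)))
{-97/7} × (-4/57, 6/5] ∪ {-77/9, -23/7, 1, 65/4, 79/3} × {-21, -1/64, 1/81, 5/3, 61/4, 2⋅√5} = ({-97/7} × (-4/57, 6/5]) ∪ ({-77/9, -23/7, 1, 65/4, 79/3} × {-21, -1/64, 1/81, 5/3, 61/4, 2⋅√5})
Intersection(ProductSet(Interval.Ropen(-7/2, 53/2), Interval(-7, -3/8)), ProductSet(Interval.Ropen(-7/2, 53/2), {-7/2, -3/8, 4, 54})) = ProductSet(Interval.Ropen(-7/2, 53/2), {-7/2, -3/8})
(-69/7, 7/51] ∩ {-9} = {-9}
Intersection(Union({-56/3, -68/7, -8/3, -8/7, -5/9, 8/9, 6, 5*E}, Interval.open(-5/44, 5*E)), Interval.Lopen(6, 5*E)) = Interval.Lopen(6, 5*E)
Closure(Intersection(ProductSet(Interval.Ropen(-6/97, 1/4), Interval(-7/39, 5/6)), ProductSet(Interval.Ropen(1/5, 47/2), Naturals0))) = ProductSet(Interval(1/5, 1/4), Range(0, 1, 1))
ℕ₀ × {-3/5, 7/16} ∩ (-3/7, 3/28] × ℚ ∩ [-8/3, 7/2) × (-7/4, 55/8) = {0} × {-3/5, 7/16}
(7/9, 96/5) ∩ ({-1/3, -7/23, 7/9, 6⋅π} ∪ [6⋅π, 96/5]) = [6⋅π, 96/5)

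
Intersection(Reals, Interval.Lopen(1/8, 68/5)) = Interval.Lopen(1/8, 68/5)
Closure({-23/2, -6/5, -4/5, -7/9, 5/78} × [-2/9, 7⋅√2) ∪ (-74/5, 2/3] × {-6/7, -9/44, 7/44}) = ([-74/5, 2/3] × {-6/7, -9/44, 7/44}) ∪ ({-23/2, -6/5, -4/5, -7/9, 5/78} × [-2/9, 7⋅√2])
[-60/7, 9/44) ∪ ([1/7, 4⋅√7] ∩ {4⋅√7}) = [-60/7, 9/44) ∪ {4⋅√7}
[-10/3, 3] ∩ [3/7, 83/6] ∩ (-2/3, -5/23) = ∅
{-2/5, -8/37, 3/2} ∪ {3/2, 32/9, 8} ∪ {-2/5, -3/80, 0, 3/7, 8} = {-2/5, -8/37, -3/80, 0, 3/7, 3/2, 32/9, 8}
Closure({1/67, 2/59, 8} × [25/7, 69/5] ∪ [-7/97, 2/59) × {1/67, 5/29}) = ([-7/97, 2/59] × {1/67, 5/29}) ∪ ({1/67, 2/59, 8} × [25/7, 69/5])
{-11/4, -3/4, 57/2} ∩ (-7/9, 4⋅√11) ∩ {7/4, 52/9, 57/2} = ∅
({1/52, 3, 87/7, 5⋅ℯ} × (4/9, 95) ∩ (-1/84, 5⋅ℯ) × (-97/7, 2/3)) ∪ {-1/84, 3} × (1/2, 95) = ({-1/84, 3} × (1/2, 95)) ∪ ({1/52, 3, 87/7} × (4/9, 2/3))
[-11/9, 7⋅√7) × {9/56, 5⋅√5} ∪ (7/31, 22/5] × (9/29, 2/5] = ((7/31, 22/5] × (9/29, 2/5]) ∪ ([-11/9, 7⋅√7) × {9/56, 5⋅√5})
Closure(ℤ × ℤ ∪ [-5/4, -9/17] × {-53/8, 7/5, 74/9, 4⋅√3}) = (ℤ × ℤ) ∪ ([-5/4, -9/17] × {-53/8, 7/5, 74/9, 4⋅√3})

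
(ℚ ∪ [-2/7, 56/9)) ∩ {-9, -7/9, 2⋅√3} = {-9, -7/9, 2⋅√3}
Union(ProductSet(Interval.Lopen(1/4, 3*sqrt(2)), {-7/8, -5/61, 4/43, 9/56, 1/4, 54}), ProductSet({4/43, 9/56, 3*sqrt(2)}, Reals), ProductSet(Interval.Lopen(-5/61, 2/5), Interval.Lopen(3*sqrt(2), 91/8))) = Union(ProductSet({4/43, 9/56, 3*sqrt(2)}, Reals), ProductSet(Interval.Lopen(-5/61, 2/5), Interval.Lopen(3*sqrt(2), 91/8)), ProductSet(Interval.Lopen(1/4, 3*sqrt(2)), {-7/8, -5/61, 4/43, 9/56, 1/4, 54}))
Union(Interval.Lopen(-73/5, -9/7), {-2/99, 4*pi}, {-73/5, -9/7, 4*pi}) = Union({-2/99, 4*pi}, Interval(-73/5, -9/7))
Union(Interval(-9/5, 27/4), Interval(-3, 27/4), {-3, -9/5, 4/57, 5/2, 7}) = Union({7}, Interval(-3, 27/4))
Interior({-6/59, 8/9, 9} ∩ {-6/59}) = ∅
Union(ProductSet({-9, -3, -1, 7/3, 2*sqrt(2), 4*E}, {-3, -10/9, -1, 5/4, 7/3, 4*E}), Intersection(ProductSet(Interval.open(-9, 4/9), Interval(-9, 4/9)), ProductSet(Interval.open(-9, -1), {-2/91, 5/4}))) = Union(ProductSet({-9, -3, -1, 7/3, 2*sqrt(2), 4*E}, {-3, -10/9, -1, 5/4, 7/3, 4*E}), ProductSet(Interval.open(-9, -1), {-2/91}))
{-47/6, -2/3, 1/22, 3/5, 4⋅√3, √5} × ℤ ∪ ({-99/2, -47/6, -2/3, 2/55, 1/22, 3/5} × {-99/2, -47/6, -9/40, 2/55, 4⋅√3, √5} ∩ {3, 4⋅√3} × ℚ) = {-47/6, -2/3, 1/22, 3/5, 4⋅√3, √5} × ℤ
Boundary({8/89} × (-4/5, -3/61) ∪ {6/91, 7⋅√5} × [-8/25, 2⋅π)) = ({8/89} × [-4/5, -3/61]) ∪ ({6/91, 7⋅√5} × [-8/25, 2⋅π])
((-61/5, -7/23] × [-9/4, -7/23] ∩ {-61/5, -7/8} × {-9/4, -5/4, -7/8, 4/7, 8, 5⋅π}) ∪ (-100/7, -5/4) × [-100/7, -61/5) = ({-7/8} × {-9/4, -5/4, -7/8}) ∪ ((-100/7, -5/4) × [-100/7, -61/5))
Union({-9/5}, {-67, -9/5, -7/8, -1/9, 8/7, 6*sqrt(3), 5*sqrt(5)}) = {-67, -9/5, -7/8, -1/9, 8/7, 6*sqrt(3), 5*sqrt(5)}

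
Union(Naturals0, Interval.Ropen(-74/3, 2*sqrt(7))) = Union(Interval.Ropen(-74/3, 2*sqrt(7)), Naturals0)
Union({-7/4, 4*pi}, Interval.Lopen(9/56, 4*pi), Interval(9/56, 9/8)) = Union({-7/4}, Interval(9/56, 4*pi))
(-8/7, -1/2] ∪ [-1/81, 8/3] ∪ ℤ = ℤ ∪ (-8/7, -1/2] ∪ [-1/81, 8/3]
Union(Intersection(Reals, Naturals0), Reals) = Reals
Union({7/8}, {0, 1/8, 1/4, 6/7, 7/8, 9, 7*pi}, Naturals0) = Union({1/8, 1/4, 6/7, 7/8, 7*pi}, Naturals0)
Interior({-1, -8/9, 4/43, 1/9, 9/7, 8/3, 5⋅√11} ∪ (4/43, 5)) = (4/43, 5)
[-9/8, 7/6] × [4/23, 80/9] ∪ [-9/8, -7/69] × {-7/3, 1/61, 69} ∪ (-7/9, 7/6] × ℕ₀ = ((-7/9, 7/6] × ℕ₀) ∪ ([-9/8, -7/69] × {-7/3, 1/61, 69}) ∪ ([-9/8, 7/6] × [4/23, 80/9])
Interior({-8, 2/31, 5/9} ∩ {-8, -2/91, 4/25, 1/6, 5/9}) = ∅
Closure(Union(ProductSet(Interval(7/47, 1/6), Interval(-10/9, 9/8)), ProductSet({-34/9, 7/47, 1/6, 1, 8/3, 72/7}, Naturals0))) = Union(ProductSet({-34/9, 7/47, 1/6, 1, 8/3, 72/7}, Naturals0), ProductSet(Interval(7/47, 1/6), Interval(-10/9, 9/8)))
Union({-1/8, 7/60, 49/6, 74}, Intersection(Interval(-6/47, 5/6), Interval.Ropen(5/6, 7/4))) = {-1/8, 7/60, 5/6, 49/6, 74}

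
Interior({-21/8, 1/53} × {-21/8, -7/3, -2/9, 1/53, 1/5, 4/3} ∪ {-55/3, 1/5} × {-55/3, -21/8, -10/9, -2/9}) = ∅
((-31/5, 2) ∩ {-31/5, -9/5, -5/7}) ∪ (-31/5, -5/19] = (-31/5, -5/19]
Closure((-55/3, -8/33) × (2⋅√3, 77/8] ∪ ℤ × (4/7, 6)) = (ℤ × [4/7, 6)) ∪ ((ℤ \ (-55/3, -8/33)) × [4/7, 6]) ∪ ({-55/3, -8/33} × [2⋅√3, 77/8]) ∪ ([-55/3, -8/33] × {77/8, 2⋅√3}) ∪ ((-55/3, -8/33) × (2⋅√3, 77/8])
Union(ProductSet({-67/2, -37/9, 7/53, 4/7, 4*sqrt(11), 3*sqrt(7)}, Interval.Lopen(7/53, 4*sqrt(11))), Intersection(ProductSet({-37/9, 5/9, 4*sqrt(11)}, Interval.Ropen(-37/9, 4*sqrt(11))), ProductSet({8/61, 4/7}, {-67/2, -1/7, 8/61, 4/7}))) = ProductSet({-67/2, -37/9, 7/53, 4/7, 4*sqrt(11), 3*sqrt(7)}, Interval.Lopen(7/53, 4*sqrt(11)))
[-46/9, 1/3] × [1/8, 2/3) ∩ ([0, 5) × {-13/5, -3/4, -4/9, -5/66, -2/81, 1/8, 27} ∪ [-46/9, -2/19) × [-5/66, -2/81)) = [0, 1/3] × {1/8}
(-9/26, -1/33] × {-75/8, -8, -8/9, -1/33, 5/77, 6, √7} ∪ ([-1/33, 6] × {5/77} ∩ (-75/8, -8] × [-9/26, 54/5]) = (-9/26, -1/33] × {-75/8, -8, -8/9, -1/33, 5/77, 6, √7}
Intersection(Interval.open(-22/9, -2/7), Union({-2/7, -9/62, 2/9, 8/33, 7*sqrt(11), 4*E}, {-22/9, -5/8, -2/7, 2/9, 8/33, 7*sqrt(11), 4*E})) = {-5/8}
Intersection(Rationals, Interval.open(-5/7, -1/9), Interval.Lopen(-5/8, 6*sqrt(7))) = Intersection(Interval.open(-5/8, -1/9), Rationals)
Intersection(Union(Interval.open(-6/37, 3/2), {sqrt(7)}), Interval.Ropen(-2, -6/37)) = EmptySet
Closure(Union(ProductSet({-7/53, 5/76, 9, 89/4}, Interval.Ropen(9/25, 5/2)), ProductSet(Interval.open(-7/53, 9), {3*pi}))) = Union(ProductSet({-7/53, 5/76, 9, 89/4}, Interval(9/25, 5/2)), ProductSet(Interval(-7/53, 9), {3*pi}))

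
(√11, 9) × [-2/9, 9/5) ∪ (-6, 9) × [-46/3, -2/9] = ((-6, 9) × [-46/3, -2/9]) ∪ ((√11, 9) × [-2/9, 9/5))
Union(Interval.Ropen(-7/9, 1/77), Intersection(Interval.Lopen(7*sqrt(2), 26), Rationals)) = Union(Intersection(Interval.Lopen(7*sqrt(2), 26), Rationals), Interval.Ropen(-7/9, 1/77))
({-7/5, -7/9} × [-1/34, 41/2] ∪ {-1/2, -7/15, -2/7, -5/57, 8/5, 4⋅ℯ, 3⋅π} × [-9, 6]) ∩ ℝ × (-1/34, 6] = {-7/5, -7/9, -1/2, -7/15, -2/7, -5/57, 8/5, 4⋅ℯ, 3⋅π} × (-1/34, 6]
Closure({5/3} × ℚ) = {5/3} × ℝ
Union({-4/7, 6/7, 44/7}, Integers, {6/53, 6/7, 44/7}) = Union({-4/7, 6/53, 6/7, 44/7}, Integers)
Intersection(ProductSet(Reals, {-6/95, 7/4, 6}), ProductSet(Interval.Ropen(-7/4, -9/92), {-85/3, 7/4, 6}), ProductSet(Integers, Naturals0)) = ProductSet(Range(-1, 0, 1), {6})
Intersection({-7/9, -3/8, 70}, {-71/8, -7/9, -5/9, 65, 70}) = {-7/9, 70}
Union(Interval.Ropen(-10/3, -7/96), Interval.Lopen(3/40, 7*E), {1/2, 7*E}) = Union(Interval.Ropen(-10/3, -7/96), Interval.Lopen(3/40, 7*E))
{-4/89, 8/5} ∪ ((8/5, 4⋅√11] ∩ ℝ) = {-4/89} ∪ [8/5, 4⋅√11]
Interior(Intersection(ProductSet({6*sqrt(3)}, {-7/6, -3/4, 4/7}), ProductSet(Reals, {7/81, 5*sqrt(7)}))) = EmptySet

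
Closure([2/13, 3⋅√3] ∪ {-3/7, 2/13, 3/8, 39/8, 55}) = {-3/7, 55} ∪ [2/13, 3⋅√3]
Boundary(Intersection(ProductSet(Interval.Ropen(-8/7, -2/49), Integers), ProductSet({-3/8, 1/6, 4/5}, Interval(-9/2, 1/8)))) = ProductSet({-3/8}, Range(-4, 1, 1))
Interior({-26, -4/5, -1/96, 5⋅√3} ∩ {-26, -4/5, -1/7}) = ∅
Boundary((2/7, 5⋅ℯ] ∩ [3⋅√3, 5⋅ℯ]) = {3⋅√3, 5⋅ℯ}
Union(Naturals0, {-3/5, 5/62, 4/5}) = Union({-3/5, 5/62, 4/5}, Naturals0)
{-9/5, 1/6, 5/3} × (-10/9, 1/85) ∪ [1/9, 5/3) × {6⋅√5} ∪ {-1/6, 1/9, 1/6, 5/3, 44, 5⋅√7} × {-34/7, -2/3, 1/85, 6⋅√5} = ({-9/5, 1/6, 5/3} × (-10/9, 1/85)) ∪ ([1/9, 5/3) × {6⋅√5}) ∪ ({-1/6, 1/9, 1/6, 5/3, 44, 5⋅√7} × {-34/7, -2/3, 1/85, 6⋅√5})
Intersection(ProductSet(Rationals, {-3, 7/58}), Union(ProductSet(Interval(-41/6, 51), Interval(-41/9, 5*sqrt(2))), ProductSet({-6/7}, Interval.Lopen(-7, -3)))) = ProductSet(Intersection(Interval(-41/6, 51), Rationals), {-3, 7/58})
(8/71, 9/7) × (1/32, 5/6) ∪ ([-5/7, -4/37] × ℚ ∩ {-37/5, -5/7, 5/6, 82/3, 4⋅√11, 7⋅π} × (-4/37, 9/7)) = ({-5/7} × (ℚ ∩ (-4/37, 9/7))) ∪ ((8/71, 9/7) × (1/32, 5/6))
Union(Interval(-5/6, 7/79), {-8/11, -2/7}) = Interval(-5/6, 7/79)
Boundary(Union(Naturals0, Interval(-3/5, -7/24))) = Union(Complement(Naturals0, Interval.open(-3/5, -7/24)), {-3/5, -7/24})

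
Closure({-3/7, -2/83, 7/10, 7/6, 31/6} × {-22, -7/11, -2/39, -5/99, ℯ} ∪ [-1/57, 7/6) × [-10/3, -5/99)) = ({-1/57, 7/6} × [-10/3, -5/99]) ∪ ([-1/57, 7/6] × {-10/3, -5/99}) ∪ ([-1/57, 7/6) × [-10/3, -5/99)) ∪ ({-3/7, -2/83, 7/10, 7/6, 31/6} × {-22, -7/11, -2/39, -5/99, ℯ})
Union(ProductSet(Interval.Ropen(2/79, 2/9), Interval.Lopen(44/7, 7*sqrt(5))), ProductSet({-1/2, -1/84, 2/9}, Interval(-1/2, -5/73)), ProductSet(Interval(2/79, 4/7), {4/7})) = Union(ProductSet({-1/2, -1/84, 2/9}, Interval(-1/2, -5/73)), ProductSet(Interval.Ropen(2/79, 2/9), Interval.Lopen(44/7, 7*sqrt(5))), ProductSet(Interval(2/79, 4/7), {4/7}))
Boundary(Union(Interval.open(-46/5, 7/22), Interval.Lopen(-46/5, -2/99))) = {-46/5, 7/22}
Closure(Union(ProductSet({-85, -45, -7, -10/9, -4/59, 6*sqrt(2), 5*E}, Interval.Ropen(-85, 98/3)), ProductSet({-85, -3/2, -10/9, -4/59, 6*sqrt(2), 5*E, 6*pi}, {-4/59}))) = Union(ProductSet({-85, -45, -7, -10/9, -4/59, 6*sqrt(2), 5*E}, Interval(-85, 98/3)), ProductSet({-85, -3/2, -10/9, -4/59, 6*sqrt(2), 5*E, 6*pi}, {-4/59}))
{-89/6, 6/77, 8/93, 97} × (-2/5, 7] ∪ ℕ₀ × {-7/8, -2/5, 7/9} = (ℕ₀ × {-7/8, -2/5, 7/9}) ∪ ({-89/6, 6/77, 8/93, 97} × (-2/5, 7])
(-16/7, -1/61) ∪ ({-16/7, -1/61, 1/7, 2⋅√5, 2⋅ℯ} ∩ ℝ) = [-16/7, -1/61] ∪ {1/7, 2⋅√5, 2⋅ℯ}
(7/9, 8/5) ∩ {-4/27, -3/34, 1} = {1}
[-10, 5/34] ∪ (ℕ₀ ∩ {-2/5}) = [-10, 5/34]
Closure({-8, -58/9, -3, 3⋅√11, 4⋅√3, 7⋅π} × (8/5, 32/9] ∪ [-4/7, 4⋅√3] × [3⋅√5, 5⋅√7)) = ({-8, -58/9, -3, 3⋅√11, 4⋅√3, 7⋅π} × [8/5, 32/9]) ∪ ([-4/7, 4⋅√3] × [3⋅√5, 5⋅√7])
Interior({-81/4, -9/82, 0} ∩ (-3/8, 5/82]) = ∅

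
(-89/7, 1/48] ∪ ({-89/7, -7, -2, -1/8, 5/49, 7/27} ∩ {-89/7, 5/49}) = [-89/7, 1/48] ∪ {5/49}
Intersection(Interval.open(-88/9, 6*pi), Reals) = Interval.open(-88/9, 6*pi)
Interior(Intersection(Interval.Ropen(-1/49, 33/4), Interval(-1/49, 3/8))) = Interval.open(-1/49, 3/8)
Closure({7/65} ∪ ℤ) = ℤ ∪ {7/65}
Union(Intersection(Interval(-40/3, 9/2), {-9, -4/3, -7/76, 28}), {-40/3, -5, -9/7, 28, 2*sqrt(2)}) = {-40/3, -9, -5, -4/3, -9/7, -7/76, 28, 2*sqrt(2)}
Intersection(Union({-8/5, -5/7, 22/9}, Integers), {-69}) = {-69}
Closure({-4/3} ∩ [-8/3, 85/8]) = {-4/3}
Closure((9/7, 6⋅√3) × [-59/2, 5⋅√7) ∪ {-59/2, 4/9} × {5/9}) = ({-59/2, 4/9} × {5/9}) ∪ ({9/7, 6⋅√3} × [-59/2, 5⋅√7]) ∪ ([9/7, 6⋅√3] × {-59/2, 5⋅√7}) ∪ ((9/7, 6⋅√3) × [-59/2, 5⋅√7))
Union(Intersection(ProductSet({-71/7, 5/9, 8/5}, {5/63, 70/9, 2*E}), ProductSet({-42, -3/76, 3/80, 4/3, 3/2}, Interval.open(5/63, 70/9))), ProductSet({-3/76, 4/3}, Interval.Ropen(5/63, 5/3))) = ProductSet({-3/76, 4/3}, Interval.Ropen(5/63, 5/3))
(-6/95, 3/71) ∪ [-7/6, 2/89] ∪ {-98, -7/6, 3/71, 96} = {-98, 96} ∪ [-7/6, 3/71]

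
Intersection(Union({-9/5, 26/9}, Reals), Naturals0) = Naturals0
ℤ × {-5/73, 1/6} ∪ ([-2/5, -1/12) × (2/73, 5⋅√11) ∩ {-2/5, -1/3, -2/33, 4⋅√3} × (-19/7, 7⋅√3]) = (ℤ × {-5/73, 1/6}) ∪ ({-2/5, -1/3} × (2/73, 7⋅√3])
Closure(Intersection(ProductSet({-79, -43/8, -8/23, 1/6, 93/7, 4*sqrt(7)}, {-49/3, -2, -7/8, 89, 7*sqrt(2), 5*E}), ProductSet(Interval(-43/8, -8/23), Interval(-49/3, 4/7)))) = ProductSet({-43/8, -8/23}, {-49/3, -2, -7/8})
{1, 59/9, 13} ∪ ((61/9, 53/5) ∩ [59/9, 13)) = {1, 59/9, 13} ∪ (61/9, 53/5)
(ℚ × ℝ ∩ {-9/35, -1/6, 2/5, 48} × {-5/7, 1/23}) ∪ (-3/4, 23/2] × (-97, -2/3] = ({-9/35, -1/6, 2/5, 48} × {-5/7, 1/23}) ∪ ((-3/4, 23/2] × (-97, -2/3])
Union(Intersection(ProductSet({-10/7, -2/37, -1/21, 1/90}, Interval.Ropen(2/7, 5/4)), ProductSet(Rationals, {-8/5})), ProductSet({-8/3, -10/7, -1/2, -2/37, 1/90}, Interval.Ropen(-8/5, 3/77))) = ProductSet({-8/3, -10/7, -1/2, -2/37, 1/90}, Interval.Ropen(-8/5, 3/77))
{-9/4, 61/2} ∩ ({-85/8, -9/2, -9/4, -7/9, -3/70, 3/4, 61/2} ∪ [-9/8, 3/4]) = {-9/4, 61/2}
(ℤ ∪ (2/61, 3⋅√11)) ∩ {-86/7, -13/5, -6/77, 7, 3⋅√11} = {7}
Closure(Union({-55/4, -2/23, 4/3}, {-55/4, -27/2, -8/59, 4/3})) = {-55/4, -27/2, -8/59, -2/23, 4/3}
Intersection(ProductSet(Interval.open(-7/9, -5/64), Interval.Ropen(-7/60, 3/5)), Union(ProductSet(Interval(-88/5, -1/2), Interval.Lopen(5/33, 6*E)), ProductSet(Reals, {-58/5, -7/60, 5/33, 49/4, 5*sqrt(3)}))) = Union(ProductSet(Interval.Lopen(-7/9, -1/2), Interval.open(5/33, 3/5)), ProductSet(Interval.open(-7/9, -5/64), {-7/60, 5/33}))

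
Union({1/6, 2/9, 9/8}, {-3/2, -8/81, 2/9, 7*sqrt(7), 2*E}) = {-3/2, -8/81, 1/6, 2/9, 9/8, 7*sqrt(7), 2*E}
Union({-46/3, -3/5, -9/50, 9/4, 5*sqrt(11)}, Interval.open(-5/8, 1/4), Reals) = Interval(-oo, oo)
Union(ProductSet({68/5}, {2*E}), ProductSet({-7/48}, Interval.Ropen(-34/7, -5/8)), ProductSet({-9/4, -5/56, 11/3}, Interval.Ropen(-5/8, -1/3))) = Union(ProductSet({-7/48}, Interval.Ropen(-34/7, -5/8)), ProductSet({68/5}, {2*E}), ProductSet({-9/4, -5/56, 11/3}, Interval.Ropen(-5/8, -1/3)))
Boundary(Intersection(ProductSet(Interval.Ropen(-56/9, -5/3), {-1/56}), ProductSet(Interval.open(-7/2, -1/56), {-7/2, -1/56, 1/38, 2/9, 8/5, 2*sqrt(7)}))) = ProductSet(Interval(-7/2, -5/3), {-1/56})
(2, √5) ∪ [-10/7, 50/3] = [-10/7, 50/3]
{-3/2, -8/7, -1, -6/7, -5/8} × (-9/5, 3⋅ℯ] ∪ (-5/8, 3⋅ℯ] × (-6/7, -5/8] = ((-5/8, 3⋅ℯ] × (-6/7, -5/8]) ∪ ({-3/2, -8/7, -1, -6/7, -5/8} × (-9/5, 3⋅ℯ])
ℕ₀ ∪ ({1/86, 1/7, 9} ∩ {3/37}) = ℕ₀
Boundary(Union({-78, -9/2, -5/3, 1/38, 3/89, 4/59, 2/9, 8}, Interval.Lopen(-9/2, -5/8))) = {-78, -9/2, -5/8, 1/38, 3/89, 4/59, 2/9, 8}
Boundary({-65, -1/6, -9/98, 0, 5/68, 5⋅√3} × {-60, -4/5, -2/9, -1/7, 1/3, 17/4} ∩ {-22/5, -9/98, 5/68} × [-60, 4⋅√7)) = {-9/98, 5/68} × {-60, -4/5, -2/9, -1/7, 1/3, 17/4}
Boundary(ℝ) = ∅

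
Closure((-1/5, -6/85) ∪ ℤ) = ℤ ∪ [-1/5, -6/85]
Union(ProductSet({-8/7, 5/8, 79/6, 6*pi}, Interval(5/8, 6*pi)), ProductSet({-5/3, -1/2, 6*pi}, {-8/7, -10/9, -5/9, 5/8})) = Union(ProductSet({-5/3, -1/2, 6*pi}, {-8/7, -10/9, -5/9, 5/8}), ProductSet({-8/7, 5/8, 79/6, 6*pi}, Interval(5/8, 6*pi)))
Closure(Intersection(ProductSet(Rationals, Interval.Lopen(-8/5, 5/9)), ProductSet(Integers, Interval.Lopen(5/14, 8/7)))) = ProductSet(Integers, Interval(5/14, 5/9))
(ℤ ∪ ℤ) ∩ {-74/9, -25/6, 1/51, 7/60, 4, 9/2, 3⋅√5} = {4}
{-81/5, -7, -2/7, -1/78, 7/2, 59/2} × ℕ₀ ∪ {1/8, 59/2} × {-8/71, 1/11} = ({1/8, 59/2} × {-8/71, 1/11}) ∪ ({-81/5, -7, -2/7, -1/78, 7/2, 59/2} × ℕ₀)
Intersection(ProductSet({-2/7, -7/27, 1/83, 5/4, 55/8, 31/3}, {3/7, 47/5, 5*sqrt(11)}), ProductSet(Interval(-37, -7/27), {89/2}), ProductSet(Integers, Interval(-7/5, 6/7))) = EmptySet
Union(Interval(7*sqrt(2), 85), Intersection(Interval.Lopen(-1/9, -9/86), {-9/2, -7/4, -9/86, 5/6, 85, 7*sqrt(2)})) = Union({-9/86}, Interval(7*sqrt(2), 85))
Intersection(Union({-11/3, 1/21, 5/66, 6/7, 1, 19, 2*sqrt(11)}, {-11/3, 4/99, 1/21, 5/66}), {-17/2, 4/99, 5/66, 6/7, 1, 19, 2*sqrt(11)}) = {4/99, 5/66, 6/7, 1, 19, 2*sqrt(11)}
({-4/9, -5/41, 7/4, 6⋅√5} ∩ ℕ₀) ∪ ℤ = ℤ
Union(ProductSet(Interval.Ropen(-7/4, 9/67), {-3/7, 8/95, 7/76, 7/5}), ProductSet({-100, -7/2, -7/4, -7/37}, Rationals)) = Union(ProductSet({-100, -7/2, -7/4, -7/37}, Rationals), ProductSet(Interval.Ropen(-7/4, 9/67), {-3/7, 8/95, 7/76, 7/5}))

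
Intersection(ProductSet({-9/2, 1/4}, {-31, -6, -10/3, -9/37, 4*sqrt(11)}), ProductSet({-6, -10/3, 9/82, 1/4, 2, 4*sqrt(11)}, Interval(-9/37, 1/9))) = ProductSet({1/4}, {-9/37})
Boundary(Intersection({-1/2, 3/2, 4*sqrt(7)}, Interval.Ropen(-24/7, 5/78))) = {-1/2}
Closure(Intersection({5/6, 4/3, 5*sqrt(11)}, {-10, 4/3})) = {4/3}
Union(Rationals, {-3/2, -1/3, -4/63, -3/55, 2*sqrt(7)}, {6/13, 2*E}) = Union({2*sqrt(7), 2*E}, Rationals)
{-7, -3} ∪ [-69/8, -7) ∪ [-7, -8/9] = [-69/8, -8/9]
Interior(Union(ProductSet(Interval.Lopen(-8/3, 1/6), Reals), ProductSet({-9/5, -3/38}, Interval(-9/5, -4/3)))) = ProductSet(Interval.open(-8/3, 1/6), Reals)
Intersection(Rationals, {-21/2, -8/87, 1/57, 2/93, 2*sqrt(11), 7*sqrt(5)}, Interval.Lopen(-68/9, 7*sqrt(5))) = {-8/87, 1/57, 2/93}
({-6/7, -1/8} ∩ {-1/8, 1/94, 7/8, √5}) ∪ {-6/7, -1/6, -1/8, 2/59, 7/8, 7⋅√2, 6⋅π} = {-6/7, -1/6, -1/8, 2/59, 7/8, 7⋅√2, 6⋅π}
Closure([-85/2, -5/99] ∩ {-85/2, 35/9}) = {-85/2}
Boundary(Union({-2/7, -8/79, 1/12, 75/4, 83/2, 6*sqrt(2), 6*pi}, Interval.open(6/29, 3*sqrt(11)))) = {-2/7, -8/79, 1/12, 6/29, 75/4, 83/2, 3*sqrt(11), 6*pi}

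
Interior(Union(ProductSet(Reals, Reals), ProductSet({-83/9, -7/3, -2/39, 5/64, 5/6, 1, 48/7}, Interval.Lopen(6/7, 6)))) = ProductSet(Reals, Reals)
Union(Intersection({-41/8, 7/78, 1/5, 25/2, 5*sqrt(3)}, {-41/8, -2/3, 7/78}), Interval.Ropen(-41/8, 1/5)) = Interval.Ropen(-41/8, 1/5)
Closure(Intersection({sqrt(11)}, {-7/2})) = EmptySet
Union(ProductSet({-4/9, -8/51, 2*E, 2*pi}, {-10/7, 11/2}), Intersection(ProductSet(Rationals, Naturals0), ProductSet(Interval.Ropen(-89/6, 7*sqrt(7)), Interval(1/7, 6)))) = Union(ProductSet({-4/9, -8/51, 2*E, 2*pi}, {-10/7, 11/2}), ProductSet(Intersection(Interval.Ropen(-89/6, 7*sqrt(7)), Rationals), Range(1, 7, 1)))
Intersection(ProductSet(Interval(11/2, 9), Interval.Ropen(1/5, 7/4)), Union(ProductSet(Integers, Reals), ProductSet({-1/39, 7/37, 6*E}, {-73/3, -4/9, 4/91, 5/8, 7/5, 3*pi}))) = ProductSet(Range(6, 10, 1), Interval.Ropen(1/5, 7/4))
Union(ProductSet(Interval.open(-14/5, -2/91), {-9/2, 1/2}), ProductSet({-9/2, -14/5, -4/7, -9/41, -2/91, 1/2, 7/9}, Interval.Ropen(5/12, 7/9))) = Union(ProductSet({-9/2, -14/5, -4/7, -9/41, -2/91, 1/2, 7/9}, Interval.Ropen(5/12, 7/9)), ProductSet(Interval.open(-14/5, -2/91), {-9/2, 1/2}))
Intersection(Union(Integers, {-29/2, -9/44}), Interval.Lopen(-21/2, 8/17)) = Union({-9/44}, Range(-10, 1, 1))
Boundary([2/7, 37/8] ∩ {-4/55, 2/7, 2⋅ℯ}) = {2/7}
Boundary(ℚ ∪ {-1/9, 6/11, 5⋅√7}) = ℝ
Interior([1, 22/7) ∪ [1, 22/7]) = (1, 22/7)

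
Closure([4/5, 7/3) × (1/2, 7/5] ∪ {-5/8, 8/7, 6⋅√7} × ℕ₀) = ({-5/8, 6⋅√7} × ℕ₀) ∪ ({4/5, 7/3} × [1/2, 7/5]) ∪ ([4/5, 7/3] × {1/2, 7/5}) ∪ ([4/5, 7/3) × (1/2, 7/5]) ∪ ({-5/8, 8/7, 6⋅√7} × (ℕ₀ ∪ (ℕ₀ \ (1/2, 7/5))))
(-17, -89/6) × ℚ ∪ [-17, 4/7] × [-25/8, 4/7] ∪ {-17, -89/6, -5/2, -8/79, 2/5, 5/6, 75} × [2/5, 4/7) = ((-17, -89/6) × ℚ) ∪ ([-17, 4/7] × [-25/8, 4/7]) ∪ ({-17, -89/6, -5/2, -8/79, 2/5, 5/6, 75} × [2/5, 4/7))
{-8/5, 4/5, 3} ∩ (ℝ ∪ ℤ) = {-8/5, 4/5, 3}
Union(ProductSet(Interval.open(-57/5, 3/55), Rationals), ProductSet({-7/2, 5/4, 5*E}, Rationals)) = ProductSet(Union({5/4, 5*E}, Interval.open(-57/5, 3/55)), Rationals)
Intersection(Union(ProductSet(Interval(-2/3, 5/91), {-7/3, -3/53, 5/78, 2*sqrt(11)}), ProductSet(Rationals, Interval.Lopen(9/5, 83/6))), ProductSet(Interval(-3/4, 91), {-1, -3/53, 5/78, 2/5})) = ProductSet(Interval(-2/3, 5/91), {-3/53, 5/78})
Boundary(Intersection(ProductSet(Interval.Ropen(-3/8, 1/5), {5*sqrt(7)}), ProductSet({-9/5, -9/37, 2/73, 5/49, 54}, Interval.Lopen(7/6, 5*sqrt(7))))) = ProductSet({-9/37, 2/73, 5/49}, {5*sqrt(7)})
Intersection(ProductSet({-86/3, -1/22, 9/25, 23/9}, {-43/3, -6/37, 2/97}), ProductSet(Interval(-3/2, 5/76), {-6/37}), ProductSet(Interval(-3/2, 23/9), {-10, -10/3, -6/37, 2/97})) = ProductSet({-1/22}, {-6/37})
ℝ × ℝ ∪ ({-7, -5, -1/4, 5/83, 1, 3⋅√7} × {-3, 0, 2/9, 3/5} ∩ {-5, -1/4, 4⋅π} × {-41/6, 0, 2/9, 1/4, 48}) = ℝ × ℝ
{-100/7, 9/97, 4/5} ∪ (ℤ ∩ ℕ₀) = {-100/7, 9/97, 4/5} ∪ ℕ₀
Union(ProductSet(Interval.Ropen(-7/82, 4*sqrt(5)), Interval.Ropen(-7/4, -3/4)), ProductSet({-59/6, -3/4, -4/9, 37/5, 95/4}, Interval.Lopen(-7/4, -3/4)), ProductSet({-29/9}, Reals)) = Union(ProductSet({-29/9}, Reals), ProductSet({-59/6, -3/4, -4/9, 37/5, 95/4}, Interval.Lopen(-7/4, -3/4)), ProductSet(Interval.Ropen(-7/82, 4*sqrt(5)), Interval.Ropen(-7/4, -3/4)))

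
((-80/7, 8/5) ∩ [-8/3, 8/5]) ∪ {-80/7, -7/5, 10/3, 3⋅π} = {-80/7, 10/3, 3⋅π} ∪ [-8/3, 8/5)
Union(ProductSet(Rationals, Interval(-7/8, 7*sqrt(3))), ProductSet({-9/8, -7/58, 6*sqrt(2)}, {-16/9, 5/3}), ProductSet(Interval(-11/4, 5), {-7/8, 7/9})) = Union(ProductSet({-9/8, -7/58, 6*sqrt(2)}, {-16/9, 5/3}), ProductSet(Interval(-11/4, 5), {-7/8, 7/9}), ProductSet(Rationals, Interval(-7/8, 7*sqrt(3))))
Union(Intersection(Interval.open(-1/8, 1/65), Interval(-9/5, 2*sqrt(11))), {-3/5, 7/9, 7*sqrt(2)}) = Union({-3/5, 7/9, 7*sqrt(2)}, Interval.open(-1/8, 1/65))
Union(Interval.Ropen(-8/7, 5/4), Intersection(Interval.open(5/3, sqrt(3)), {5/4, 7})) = Interval.Ropen(-8/7, 5/4)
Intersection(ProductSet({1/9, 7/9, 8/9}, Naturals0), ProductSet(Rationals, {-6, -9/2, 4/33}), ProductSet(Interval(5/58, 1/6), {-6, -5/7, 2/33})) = EmptySet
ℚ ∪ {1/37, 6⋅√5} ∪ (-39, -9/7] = ℚ ∪ [-39, -9/7] ∪ {6⋅√5}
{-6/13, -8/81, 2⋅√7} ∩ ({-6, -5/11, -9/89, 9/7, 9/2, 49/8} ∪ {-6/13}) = {-6/13}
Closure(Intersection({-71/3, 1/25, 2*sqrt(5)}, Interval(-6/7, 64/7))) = {1/25, 2*sqrt(5)}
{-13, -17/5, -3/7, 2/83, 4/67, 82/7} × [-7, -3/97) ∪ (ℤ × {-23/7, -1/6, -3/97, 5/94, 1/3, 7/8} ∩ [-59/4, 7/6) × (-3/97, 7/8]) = ({-14, -13, …, 1} × {5/94, 1/3, 7/8}) ∪ ({-13, -17/5, -3/7, 2/83, 4/67, 82/7} × [-7, -3/97))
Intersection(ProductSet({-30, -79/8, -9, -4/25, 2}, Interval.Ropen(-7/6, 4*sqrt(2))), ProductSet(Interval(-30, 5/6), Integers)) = ProductSet({-30, -79/8, -9, -4/25}, Range(-1, 6, 1))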